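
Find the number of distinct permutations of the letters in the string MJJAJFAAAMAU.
12! / (1! × 2! × 5! × 3! × 1!) = 332640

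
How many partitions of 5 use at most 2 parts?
By conjugation, equals partitions of 5 into parts ≤ 2. Let r_j(i) = number of partitions of i into parts ≤ j, for i = 0..5. r_1(i) = 1 for all i; r_j(i) = r_{j-1}(i) + r_j(i-j). Rows j = 2..2: ≤2: 1 1 2 2 3 3. r_2(5) = 3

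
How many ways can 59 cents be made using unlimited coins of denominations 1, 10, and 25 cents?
Coefficient of x^59 in 1/(1-x^1) · 1/(1-x^10) · 1/(1-x^25). Case on j = number of 25-cent coins (j = 0..2); remainder r = 59 - 25j is made from {1,10} in ⌊r/10⌋+1 ways. r = 59, 34, 9 → 6 + 4 + 1 = 11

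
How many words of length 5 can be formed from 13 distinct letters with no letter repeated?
P(13,5) = 13!/(13-5)! = 154440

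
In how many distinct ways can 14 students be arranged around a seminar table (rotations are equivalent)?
Circular: fix one position, arrange the rest. (14-1)! = 6227020800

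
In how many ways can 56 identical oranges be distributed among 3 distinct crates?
C(56+3-1, 3-1) = C(58, 2) = 1653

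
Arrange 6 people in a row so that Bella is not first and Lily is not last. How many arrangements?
By inclusion-exclusion: 6! - 2×(6-1)! + (6-2)! = 720 - 240 + 24 = 504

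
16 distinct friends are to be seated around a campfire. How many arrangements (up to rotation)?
Circular: fix one position, arrange the rest. (16-1)! = 1307674368000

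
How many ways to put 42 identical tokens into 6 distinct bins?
C(42+6-1, 6-1) = C(47, 5) = 1533939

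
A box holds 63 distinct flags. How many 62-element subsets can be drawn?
C(63,62) = 63!/(62!×1!) = 63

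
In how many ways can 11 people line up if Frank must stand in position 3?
Fix one position: (11-1)! = 3628800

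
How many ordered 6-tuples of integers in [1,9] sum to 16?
Coefficient of x^16 in (x + x² + ... + x^9)^6. By inclusion-exclusion on dice exceeding 9: Σ_j (-1)^j C(6,j)·C(16-1-9j, 5) = C(6,0)·C(15,5) - C(6,1)·C(6,5) = 1·3003 - 6·6 = 2967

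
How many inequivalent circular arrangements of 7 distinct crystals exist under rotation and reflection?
(7-1)!/2 = 720/2 = 360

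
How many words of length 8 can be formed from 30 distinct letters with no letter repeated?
P(30,8) = 30!/(30-8)! = 235989936000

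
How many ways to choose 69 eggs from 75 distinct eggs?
C(75,69) = 75!/(69!×6!) = 201359550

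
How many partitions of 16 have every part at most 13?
Let r_j(i) = number of partitions of i into parts ≤ j, for i = 0..16. r_1(i) = 1 for all i; r_j(i) = r_{j-1}(i) + r_j(i-j). Rows j = 2..13: ≤2: 1 1 2 2 3 3 4 4 5 5 6 6 7 7 8 8 9; ≤3: 1 1 2 3 4 5 7 8 10 12 14 16 19 21 24 27 30; ≤4: 1 1 2 3 5 6 9 11 15 18 23 27 34 39 47 54 64; ≤5: 1 1 2 3 5 7 10 13 18 23 30 37 47 57 70 84 101; ≤6: 1 1 2 3 5 7 11 14 20 26 35 44 58 71 90 110 136; ≤7: 1 1 2 3 5 7 11 15 21 28 38 49 65 82 105 131 164; ≤8: 1 1 2 3 5 7 11 15 22 29 40 52 70 89 116 146 186; ≤9: 1 1 2 3 5 7 11 15 22 30 41 54 73 94 123 157 201; ≤10: 1 1 2 3 5 7 11 15 22 30 42 55 75 97 128 164 212; ≤11: 1 1 2 3 5 7 11 15 22 30 42 56 76 99 131 169 219; ≤12: 1 1 2 3 5 7 11 15 22 30 42 56 77 100 133 172 224; ≤13: 1 1 2 3 5 7 11 15 22 30 42 56 77 101 134 174 227. r_13(16) = 227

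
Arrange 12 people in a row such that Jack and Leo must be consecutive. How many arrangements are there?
Treat the 2 as one block: (12-2+1)! × 2! = 39916800 × 2 = 79833600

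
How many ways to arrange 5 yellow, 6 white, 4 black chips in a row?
15! / (5! × 6! × 4!) = 630630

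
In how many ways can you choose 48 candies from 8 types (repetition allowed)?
C(48+8-1, 8-1) = C(55, 7) = 202927725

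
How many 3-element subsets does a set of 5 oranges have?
C(5,3) = 5!/(3!×2!) = 10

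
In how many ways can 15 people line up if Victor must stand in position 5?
Fix one position: (15-1)! = 87178291200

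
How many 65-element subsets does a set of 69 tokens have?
C(69,65) = 69!/(65!×4!) = 864501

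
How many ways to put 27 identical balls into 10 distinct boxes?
C(27+10-1, 10-1) = C(36, 9) = 94143280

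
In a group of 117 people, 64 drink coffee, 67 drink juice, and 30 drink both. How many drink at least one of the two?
|A∪B| = |A| + |B| - |A∩B| = 64 + 67 - 30 = 101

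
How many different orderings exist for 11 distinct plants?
11! = 39916800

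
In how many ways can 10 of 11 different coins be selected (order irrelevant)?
C(11,10) = 11!/(10!×1!) = 11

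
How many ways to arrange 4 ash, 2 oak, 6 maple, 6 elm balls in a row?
18! / (4! × 2! × 6! × 6!) = 257297040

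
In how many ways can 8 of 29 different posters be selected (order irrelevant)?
C(29,8) = 29!/(8!×21!) = 4292145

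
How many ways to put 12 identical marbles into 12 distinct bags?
C(12+12-1, 12-1) = C(23, 11) = 1352078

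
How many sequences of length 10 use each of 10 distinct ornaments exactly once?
10! = 3628800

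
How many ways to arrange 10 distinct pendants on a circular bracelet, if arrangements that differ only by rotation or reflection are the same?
(10-1)!/2 = 362880/2 = 181440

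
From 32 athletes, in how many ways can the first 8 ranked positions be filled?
P(32,8) = 32!/(32-8)! = 424097856000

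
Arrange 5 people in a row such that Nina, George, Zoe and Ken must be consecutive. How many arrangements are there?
Treat the 4 as one block: (5-4+1)! × 4! = 2 × 24 = 48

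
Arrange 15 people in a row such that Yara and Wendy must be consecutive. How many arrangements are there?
Treat the 2 as one block: (15-2+1)! × 2! = 87178291200 × 2 = 174356582400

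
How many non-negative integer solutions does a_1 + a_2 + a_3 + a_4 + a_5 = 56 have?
C(56+5-1, 5-1) = C(60, 4) = 487635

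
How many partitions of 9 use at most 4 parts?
By conjugation, equals partitions of 9 into parts ≤ 4. Let r_j(i) = number of partitions of i into parts ≤ j, for i = 0..9. r_1(i) = 1 for all i; r_j(i) = r_{j-1}(i) + r_j(i-j). Rows j = 2..4: ≤2: 1 1 2 2 3 3 4 4 5 5; ≤3: 1 1 2 3 4 5 7 8 10 12; ≤4: 1 1 2 3 5 6 9 11 15 18. r_4(9) = 18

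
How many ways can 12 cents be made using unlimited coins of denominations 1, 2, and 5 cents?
Coefficient of x^12 in 1/(1-x^1) · 1/(1-x^2) · 1/(1-x^5). Case on j = number of 5-cent coins (j = 0..2); remainder r = 12 - 5j is made from {1,2} in ⌊r/2⌋+1 ways. r = 12, 7, 2 → 7 + 4 + 2 = 13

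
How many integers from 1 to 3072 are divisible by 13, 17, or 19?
⌊3072/13⌋+⌊3072/17⌋+⌊3072/19⌋ - ⌊3072/221⌋-⌊3072/247⌋-⌊3072/323⌋ + ⌊3072/4199⌋ = 236+180+161 - 13-12-9 + 0 = 543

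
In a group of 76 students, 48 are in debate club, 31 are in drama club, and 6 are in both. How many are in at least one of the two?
|A∪B| = |A| + |B| - |A∩B| = 48 + 31 - 6 = 73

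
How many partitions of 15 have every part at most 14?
Let r_j(i) = number of partitions of i into parts ≤ j, for i = 0..15. r_1(i) = 1 for all i; r_j(i) = r_{j-1}(i) + r_j(i-j). Rows j = 2..14: ≤2: 1 1 2 2 3 3 4 4 5 5 6 6 7 7 8 8; ≤3: 1 1 2 3 4 5 7 8 10 12 14 16 19 21 24 27; ≤4: 1 1 2 3 5 6 9 11 15 18 23 27 34 39 47 54; ≤5: 1 1 2 3 5 7 10 13 18 23 30 37 47 57 70 84; ≤6: 1 1 2 3 5 7 11 14 20 26 35 44 58 71 90 110; ≤7: 1 1 2 3 5 7 11 15 21 28 38 49 65 82 105 131; ≤8: 1 1 2 3 5 7 11 15 22 29 40 52 70 89 116 146; ≤9: 1 1 2 3 5 7 11 15 22 30 41 54 73 94 123 157; ≤10: 1 1 2 3 5 7 11 15 22 30 42 55 75 97 128 164; ≤11: 1 1 2 3 5 7 11 15 22 30 42 56 76 99 131 169; ≤12: 1 1 2 3 5 7 11 15 22 30 42 56 77 100 133 172; ≤13: 1 1 2 3 5 7 11 15 22 30 42 56 77 101 134 174; ≤14: 1 1 2 3 5 7 11 15 22 30 42 56 77 101 135 175. r_14(15) = 175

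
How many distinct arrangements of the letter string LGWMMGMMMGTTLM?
14! / (6! × 2! × 1! × 2! × 3!) = 5045040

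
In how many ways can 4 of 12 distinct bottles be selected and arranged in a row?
P(12,4) = 12!/(12-4)! = 11880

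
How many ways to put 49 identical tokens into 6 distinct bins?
C(49+6-1, 6-1) = C(54, 5) = 3162510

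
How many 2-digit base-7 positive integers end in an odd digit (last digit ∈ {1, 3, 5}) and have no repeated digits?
Last∈{1,3,5}. Last=0: 0. Last nonzero: 3×5×P(5,0) = 15. Total = 15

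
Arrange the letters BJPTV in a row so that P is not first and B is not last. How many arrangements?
By inclusion-exclusion: 5! - 2×(5-1)! + (5-2)! = 120 - 48 + 6 = 78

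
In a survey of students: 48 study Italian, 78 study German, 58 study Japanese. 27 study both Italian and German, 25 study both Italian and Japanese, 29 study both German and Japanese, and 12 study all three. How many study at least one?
|A∪B∪C| = 48+78+58-27-25-29+12 = 115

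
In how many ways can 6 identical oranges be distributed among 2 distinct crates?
C(6+2-1, 2-1) = C(7, 1) = 7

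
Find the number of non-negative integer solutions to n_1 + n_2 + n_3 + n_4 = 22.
C(22+4-1, 4-1) = C(25, 3) = 2300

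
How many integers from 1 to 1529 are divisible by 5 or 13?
⌊1529/5⌋ + ⌊1529/13⌋ - ⌊1529/65⌋ = 305 + 117 - 23 = 399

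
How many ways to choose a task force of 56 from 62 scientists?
C(62,56) = 62!/(56!×6!) = 61474519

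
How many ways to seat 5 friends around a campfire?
Circular: fix one position, arrange the rest. (5-1)! = 24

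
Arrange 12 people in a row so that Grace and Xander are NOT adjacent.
Total - adjacent = 12! - (12-1)!×2 = 479001600 - 79833600 = 399168000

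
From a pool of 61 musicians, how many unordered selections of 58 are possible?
C(61,58) = 61!/(58!×3!) = 35990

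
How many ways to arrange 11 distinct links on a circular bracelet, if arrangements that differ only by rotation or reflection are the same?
(11-1)!/2 = 3628800/2 = 1814400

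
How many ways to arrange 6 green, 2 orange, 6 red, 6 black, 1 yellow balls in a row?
21! / (6! × 2! × 6! × 6! × 1!) = 68441012640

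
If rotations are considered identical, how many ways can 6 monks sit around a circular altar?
Circular: fix one position, arrange the rest. (6-1)! = 120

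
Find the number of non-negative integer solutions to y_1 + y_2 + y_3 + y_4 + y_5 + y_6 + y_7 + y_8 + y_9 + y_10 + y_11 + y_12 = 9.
C(9+12-1, 12-1) = C(20, 11) = 167960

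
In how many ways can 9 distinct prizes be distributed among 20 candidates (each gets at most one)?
P(20,9) = 20!/(20-9)! = 60949324800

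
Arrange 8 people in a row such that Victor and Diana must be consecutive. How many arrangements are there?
Treat the 2 as one block: (8-2+1)! × 2! = 5040 × 2 = 10080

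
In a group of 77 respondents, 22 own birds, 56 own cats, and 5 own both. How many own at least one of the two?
|A∪B| = |A| + |B| - |A∩B| = 22 + 56 - 5 = 73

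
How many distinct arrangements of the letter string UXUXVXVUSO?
10! / (1! × 3! × 3! × 2! × 1!) = 50400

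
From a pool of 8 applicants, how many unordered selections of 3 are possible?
C(8,3) = 8!/(3!×5!) = 56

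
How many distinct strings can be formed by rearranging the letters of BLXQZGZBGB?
10! / (2! × 2! × 1! × 1! × 1! × 3!) = 151200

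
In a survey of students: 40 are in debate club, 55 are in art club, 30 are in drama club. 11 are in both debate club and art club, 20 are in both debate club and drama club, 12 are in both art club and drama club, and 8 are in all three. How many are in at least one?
|A∪B∪C| = 40+55+30-11-20-12+8 = 90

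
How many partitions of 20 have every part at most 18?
Let r_j(i) = number of partitions of i into parts ≤ j, for i = 0..20. r_1(i) = 1 for all i; r_j(i) = r_{j-1}(i) + r_j(i-j). Rows j = 2..18: ≤2: 1 1 2 2 3 3 4 4 5 5 6 6 7 7 8 8 9 9 10 10 11; ≤3: 1 1 2 3 4 5 7 8 10 12 14 16 19 21 24 27 30 33 37 40 44; ≤4: 1 1 2 3 5 6 9 11 15 18 23 27 34 39 47 54 64 72 84 94 108; ≤5: 1 1 2 3 5 7 10 13 18 23 30 37 47 57 70 84 101 119 141 164 192; ≤6: 1 1 2 3 5 7 11 14 20 26 35 44 58 71 90 110 136 163 199 235 282; ≤7: 1 1 2 3 5 7 11 15 21 28 38 49 65 82 105 131 164 201 248 300 364; ≤8: 1 1 2 3 5 7 11 15 22 29 40 52 70 89 116 146 186 230 288 352 434; ≤9: 1 1 2 3 5 7 11 15 22 30 41 54 73 94 123 157 201 252 318 393 488; ≤10: 1 1 2 3 5 7 11 15 22 30 42 55 75 97 128 164 212 267 340 423 530; ≤11: 1 1 2 3 5 7 11 15 22 30 42 56 76 99 131 169 219 278 355 445 560; ≤12: 1 1 2 3 5 7 11 15 22 30 42 56 77 100 133 172 224 285 366 460 582; ≤13: 1 1 2 3 5 7 11 15 22 30 42 56 77 101 134 174 227 290 373 471 597; ≤14: 1 1 2 3 5 7 11 15 22 30 42 56 77 101 135 175 229 293 378 478 608; ≤15: 1 1 2 3 5 7 11 15 22 30 42 56 77 101 135 176 230 295 381 483 615; ≤16: 1 1 2 3 5 7 11 15 22 30 42 56 77 101 135 176 231 296 383 486 620; ≤17: 1 1 2 3 5 7 11 15 22 30 42 56 77 101 135 176 231 297 384 488 623; ≤18: 1 1 2 3 5 7 11 15 22 30 42 56 77 101 135 176 231 297 385 489 625. r_18(20) = 625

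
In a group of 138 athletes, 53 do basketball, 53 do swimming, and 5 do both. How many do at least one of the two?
|A∪B| = |A| + |B| - |A∩B| = 53 + 53 - 5 = 101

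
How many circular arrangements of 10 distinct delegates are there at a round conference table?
Circular: fix one position, arrange the rest. (10-1)! = 362880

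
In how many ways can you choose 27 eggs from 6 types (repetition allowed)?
C(27+6-1, 6-1) = C(32, 5) = 201376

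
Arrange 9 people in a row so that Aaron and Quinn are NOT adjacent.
Total - adjacent = 9! - (9-1)!×2 = 362880 - 80640 = 282240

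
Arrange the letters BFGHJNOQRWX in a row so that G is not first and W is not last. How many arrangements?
By inclusion-exclusion: 11! - 2×(11-1)! + (11-2)! = 39916800 - 7257600 + 362880 = 33022080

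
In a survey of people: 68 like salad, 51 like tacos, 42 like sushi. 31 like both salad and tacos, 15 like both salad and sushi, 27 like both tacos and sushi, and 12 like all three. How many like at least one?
|A∪B∪C| = 68+51+42-31-15-27+12 = 100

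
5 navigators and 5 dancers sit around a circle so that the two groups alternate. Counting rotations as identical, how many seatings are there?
Fix one of the navigators: (5-1)! ways for the remaining navigators, × 5! ways for the dancers = 24 × 120 = 2880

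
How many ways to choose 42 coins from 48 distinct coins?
C(48,42) = 48!/(42!×6!) = 12271512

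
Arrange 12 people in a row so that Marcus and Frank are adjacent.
Treat as block: (12-1)! × 2! = 39916800 × 2 = 79833600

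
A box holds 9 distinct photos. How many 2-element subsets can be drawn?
C(9,2) = 9!/(2!×7!) = 36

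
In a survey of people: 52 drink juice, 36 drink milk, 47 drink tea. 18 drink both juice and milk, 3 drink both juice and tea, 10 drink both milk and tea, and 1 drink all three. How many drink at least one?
|A∪B∪C| = 52+36+47-18-3-10+1 = 105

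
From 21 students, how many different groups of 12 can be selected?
C(21,12) = 21!/(12!×9!) = 293930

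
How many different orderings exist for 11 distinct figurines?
11! = 39916800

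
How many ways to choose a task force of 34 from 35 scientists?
C(35,34) = 35!/(34!×1!) = 35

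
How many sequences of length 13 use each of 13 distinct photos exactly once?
13! = 6227020800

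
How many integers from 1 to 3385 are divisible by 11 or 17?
⌊3385/11⌋ + ⌊3385/17⌋ - ⌊3385/187⌋ = 307 + 199 - 18 = 488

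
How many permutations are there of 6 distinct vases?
6! = 720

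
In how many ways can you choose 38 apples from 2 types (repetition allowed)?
C(38+2-1, 2-1) = C(39, 1) = 39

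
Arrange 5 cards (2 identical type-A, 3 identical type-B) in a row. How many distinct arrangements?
5! / (2! × 3!) = 10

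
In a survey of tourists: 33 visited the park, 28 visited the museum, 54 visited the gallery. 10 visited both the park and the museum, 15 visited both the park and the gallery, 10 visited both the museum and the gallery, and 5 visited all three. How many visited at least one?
|A∪B∪C| = 33+28+54-10-15-10+5 = 85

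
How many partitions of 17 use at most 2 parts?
By conjugation, equals partitions of 17 into parts ≤ 2. Let r_j(i) = number of partitions of i into parts ≤ j, for i = 0..17. r_1(i) = 1 for all i; r_j(i) = r_{j-1}(i) + r_j(i-j). Rows j = 2..2: ≤2: 1 1 2 2 3 3 4 4 5 5 6 6 7 7 8 8 9 9. r_2(17) = 9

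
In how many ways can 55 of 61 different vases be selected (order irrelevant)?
C(61,55) = 61!/(55!×6!) = 55525372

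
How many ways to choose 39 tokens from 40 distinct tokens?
C(40,39) = 40!/(39!×1!) = 40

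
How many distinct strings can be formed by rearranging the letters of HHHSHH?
6! / (5! × 1!) = 6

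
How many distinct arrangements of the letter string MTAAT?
5! / (2! × 2! × 1!) = 30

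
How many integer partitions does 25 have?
Pentagonal recurrence p(n) = p(n-1) + p(n-2) - p(n-5) - p(n-7) + p(n-12) + p(n-15) - ... gives p(0..24) = 1, 1, 2, 3, 5, 7, 11, 15, 22, 30, 42, 56, 77, 101, 135, 176, 231, 297, 385, 490, 627, 792, 1002, 1255, 1575. p(25) = p(24) + p(23) - p(20) - p(18) + p(13) + p(10) - p(3) = 1575 + 1255 - 627 - 385 + 101 + 42 - 3 = 1958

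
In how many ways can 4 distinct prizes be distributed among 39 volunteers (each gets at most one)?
P(39,4) = 39!/(39-4)! = 1974024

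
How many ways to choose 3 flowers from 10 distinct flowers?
C(10,3) = 10!/(3!×7!) = 120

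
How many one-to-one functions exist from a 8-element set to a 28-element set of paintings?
P(28,8) = 28!/(28-8)! = 125318793600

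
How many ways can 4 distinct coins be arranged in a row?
4! = 24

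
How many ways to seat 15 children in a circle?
Circular: fix one position, arrange the rest. (15-1)! = 87178291200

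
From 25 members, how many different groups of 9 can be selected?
C(25,9) = 25!/(9!×16!) = 2042975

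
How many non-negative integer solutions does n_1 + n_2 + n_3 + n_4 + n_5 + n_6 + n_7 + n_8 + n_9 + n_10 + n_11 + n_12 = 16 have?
C(16+12-1, 12-1) = C(27, 11) = 13037895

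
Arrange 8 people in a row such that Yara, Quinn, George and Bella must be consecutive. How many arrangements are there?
Treat the 4 as one block: (8-4+1)! × 4! = 120 × 24 = 2880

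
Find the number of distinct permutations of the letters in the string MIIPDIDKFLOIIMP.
15! / (2! × 1! × 5! × 2! × 1! × 1! × 1! × 2!) = 1362160800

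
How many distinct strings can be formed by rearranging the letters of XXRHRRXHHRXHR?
13! / (4! × 4! × 5!) = 90090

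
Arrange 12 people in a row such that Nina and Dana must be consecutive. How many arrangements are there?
Treat the 2 as one block: (12-2+1)! × 2! = 39916800 × 2 = 79833600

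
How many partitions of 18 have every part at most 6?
Let r_j(i) = number of partitions of i into parts ≤ j, for i = 0..18. r_1(i) = 1 for all i; r_j(i) = r_{j-1}(i) + r_j(i-j). Rows j = 2..6: ≤2: 1 1 2 2 3 3 4 4 5 5 6 6 7 7 8 8 9 9 10; ≤3: 1 1 2 3 4 5 7 8 10 12 14 16 19 21 24 27 30 33 37; ≤4: 1 1 2 3 5 6 9 11 15 18 23 27 34 39 47 54 64 72 84; ≤5: 1 1 2 3 5 7 10 13 18 23 30 37 47 57 70 84 101 119 141; ≤6: 1 1 2 3 5 7 11 14 20 26 35 44 58 71 90 110 136 163 199. r_6(18) = 199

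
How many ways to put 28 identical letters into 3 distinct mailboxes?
C(28+3-1, 3-1) = C(30, 2) = 435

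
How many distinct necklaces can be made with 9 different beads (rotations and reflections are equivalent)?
(9-1)!/2 = 40320/2 = 20160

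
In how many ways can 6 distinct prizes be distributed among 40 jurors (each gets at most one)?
P(40,6) = 40!/(40-6)! = 2763633600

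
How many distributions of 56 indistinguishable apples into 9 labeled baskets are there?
C(56+9-1, 9-1) = C(64, 8) = 4426165368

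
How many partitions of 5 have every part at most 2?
Let r_j(i) = number of partitions of i into parts ≤ j, for i = 0..5. r_1(i) = 1 for all i; r_j(i) = r_{j-1}(i) + r_j(i-j). Rows j = 2..2: ≤2: 1 1 2 2 3 3. r_2(5) = 3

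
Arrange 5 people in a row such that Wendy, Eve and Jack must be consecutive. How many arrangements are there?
Treat the 3 as one block: (5-3+1)! × 3! = 6 × 6 = 36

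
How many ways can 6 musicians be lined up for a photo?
6! = 720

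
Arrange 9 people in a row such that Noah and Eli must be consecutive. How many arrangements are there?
Treat the 2 as one block: (9-2+1)! × 2! = 40320 × 2 = 80640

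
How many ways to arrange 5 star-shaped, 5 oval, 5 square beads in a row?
15! / (5! × 5! × 5!) = 756756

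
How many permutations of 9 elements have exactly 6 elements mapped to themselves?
Choose the 6 fixed points C(9,6) = 84, derange the rest: !3 = Σ_{j=0}^{3} (-1)^j·3!/j! = 6 - 6 + 3 - 1 = 2. Product = 84 × 2 = 168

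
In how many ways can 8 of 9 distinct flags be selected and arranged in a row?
P(9,8) = 9!/(9-8)! = 362880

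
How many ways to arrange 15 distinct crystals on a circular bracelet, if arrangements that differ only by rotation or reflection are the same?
(15-1)!/2 = 87178291200/2 = 43589145600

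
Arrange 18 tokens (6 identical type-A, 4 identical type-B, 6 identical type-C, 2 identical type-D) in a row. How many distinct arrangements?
18! / (6! × 4! × 6! × 2!) = 257297040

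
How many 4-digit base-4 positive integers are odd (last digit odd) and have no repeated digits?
Last∈{1,3}. Last=0: 0. Last nonzero: 2×2×P(2,2) = 8. Total = 8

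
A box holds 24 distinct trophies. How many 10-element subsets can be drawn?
C(24,10) = 24!/(10!×14!) = 1961256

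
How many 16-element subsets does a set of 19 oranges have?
C(19,16) = 19!/(16!×3!) = 969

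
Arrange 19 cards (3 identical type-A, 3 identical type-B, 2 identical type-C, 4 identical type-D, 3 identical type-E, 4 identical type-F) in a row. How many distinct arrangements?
19! / (3! × 3! × 2! × 4! × 3! × 4!) = 488864376000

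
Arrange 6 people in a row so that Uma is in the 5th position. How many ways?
Fix one position: (6-1)! = 120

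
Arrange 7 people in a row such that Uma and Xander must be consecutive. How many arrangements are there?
Treat the 2 as one block: (7-2+1)! × 2! = 720 × 2 = 1440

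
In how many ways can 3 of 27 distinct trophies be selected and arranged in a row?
P(27,3) = 27!/(27-3)! = 17550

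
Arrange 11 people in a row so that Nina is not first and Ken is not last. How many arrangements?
By inclusion-exclusion: 11! - 2×(11-1)! + (11-2)! = 39916800 - 7257600 + 362880 = 33022080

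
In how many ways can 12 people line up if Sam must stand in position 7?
Fix one position: (12-1)! = 39916800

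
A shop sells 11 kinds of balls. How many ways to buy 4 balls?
C(4+11-1, 11-1) = C(14, 10) = 1001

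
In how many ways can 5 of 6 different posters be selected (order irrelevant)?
C(6,5) = 6!/(5!×1!) = 6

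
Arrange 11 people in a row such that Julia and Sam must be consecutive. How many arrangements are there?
Treat the 2 as one block: (11-2+1)! × 2! = 3628800 × 2 = 7257600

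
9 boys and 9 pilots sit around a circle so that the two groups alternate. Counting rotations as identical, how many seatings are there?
Fix one of the boys: (9-1)! ways for the remaining boys, × 9! ways for the pilots = 40320 × 362880 = 14631321600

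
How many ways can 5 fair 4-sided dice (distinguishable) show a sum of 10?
Coefficient of x^10 in (x + x² + ... + x^4)^5. By inclusion-exclusion on dice exceeding 4: Σ_j (-1)^j C(5,j)·C(10-1-4j, 4) = C(5,0)·C(9,4) - C(5,1)·C(5,4) = 1·126 - 5·5 = 101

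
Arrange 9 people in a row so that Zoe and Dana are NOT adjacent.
Total - adjacent = 9! - (9-1)!×2 = 362880 - 80640 = 282240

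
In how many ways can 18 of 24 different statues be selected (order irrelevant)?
C(24,18) = 24!/(18!×6!) = 134596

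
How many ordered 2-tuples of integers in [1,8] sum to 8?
Coefficient of x^8 in (x + x² + ... + x^8)^2. By inclusion-exclusion on dice exceeding 8: Σ_j (-1)^j C(2,j)·C(8-1-8j, 1) = C(2,0)·C(7,1) = 1·7 = 7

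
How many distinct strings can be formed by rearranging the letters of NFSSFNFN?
8! / (3! × 2! × 3!) = 560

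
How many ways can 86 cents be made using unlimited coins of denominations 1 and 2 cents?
Coefficient of x^86 in 1/(1-x^1) · 1/(1-x^2). Use j coins of 2 for j = 0..⌊86/2⌋ = 43, the rest in 1s: 43 + 1 = 44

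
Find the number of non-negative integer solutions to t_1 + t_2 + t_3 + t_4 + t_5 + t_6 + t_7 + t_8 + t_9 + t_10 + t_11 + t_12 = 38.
C(38+12-1, 12-1) = C(49, 11) = 29135916264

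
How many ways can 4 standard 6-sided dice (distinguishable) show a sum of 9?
Coefficient of x^9 in (x + x² + ... + x^6)^4. By inclusion-exclusion on dice exceeding 6: Σ_j (-1)^j C(4,j)·C(9-1-6j, 3) = C(4,0)·C(8,3) = 1·56 = 56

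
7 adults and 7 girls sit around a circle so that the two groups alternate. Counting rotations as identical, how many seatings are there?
Fix one of the adults: (7-1)! ways for the remaining adults, × 7! ways for the girls = 720 × 5040 = 3628800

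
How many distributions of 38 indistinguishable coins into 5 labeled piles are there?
C(38+5-1, 5-1) = C(42, 4) = 111930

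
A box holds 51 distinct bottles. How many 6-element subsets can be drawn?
C(51,6) = 51!/(6!×45!) = 18009460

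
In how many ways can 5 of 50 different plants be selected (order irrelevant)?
C(50,5) = 50!/(5!×45!) = 2118760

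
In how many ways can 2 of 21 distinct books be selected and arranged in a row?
P(21,2) = 21!/(21-2)! = 420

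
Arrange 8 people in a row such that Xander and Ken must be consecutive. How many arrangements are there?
Treat the 2 as one block: (8-2+1)! × 2! = 5040 × 2 = 10080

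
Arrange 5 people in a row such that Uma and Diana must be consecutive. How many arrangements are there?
Treat the 2 as one block: (5-2+1)! × 2! = 24 × 2 = 48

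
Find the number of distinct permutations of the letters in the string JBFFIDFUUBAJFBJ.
15! / (3! × 2! × 1! × 1! × 3! × 1! × 4!) = 756756000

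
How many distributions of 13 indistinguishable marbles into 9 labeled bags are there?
C(13+9-1, 9-1) = C(21, 8) = 203490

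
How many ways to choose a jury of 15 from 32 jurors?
C(32,15) = 32!/(15!×17!) = 565722720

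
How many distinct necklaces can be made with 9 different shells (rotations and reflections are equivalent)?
(9-1)!/2 = 40320/2 = 20160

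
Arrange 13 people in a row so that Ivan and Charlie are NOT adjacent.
Total - adjacent = 13! - (13-1)!×2 = 6227020800 - 958003200 = 5269017600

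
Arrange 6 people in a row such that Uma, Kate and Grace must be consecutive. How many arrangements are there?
Treat the 3 as one block: (6-3+1)! × 3! = 24 × 6 = 144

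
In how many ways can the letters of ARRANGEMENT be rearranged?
11! / (2! × 2! × 2! × 1! × 2! × 1! × 1!) = 2494800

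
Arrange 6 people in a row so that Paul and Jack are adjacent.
Treat as block: (6-1)! × 2! = 120 × 2 = 240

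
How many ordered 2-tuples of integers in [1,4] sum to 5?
Coefficient of x^5 in (x + x² + ... + x^4)^2. By inclusion-exclusion on dice exceeding 4: Σ_j (-1)^j C(2,j)·C(5-1-4j, 1) = C(2,0)·C(4,1) = 1·4 = 4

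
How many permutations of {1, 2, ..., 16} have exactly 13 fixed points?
Choose the 13 fixed points C(16,13) = 560, derange the rest: !3 = Σ_{j=0}^{3} (-1)^j·3!/j! = 6 - 6 + 3 - 1 = 2. Product = 560 × 2 = 1120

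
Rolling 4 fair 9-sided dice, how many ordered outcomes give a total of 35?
Coefficient of x^35 in (x + x² + ... + x^9)^4. By inclusion-exclusion on dice exceeding 9: Σ_j (-1)^j C(4,j)·C(35-1-9j, 3) = C(4,0)·C(34,3) - C(4,1)·C(25,3) + C(4,2)·C(16,3) - C(4,3)·C(7,3) = 1·5984 - 4·2300 + 6·560 - 4·35 = 4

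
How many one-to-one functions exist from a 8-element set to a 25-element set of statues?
P(25,8) = 25!/(25-8)! = 43609104000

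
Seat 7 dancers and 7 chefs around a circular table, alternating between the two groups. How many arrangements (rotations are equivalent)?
Fix one of the dancers: (7-1)! ways for the remaining dancers, × 7! ways for the chefs = 720 × 5040 = 3628800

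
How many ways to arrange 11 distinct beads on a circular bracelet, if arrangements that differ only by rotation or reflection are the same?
(11-1)!/2 = 3628800/2 = 1814400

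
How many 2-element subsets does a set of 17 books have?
C(17,2) = 17!/(2!×15!) = 136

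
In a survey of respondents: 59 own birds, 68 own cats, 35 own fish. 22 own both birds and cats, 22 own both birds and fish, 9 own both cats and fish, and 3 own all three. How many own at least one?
|A∪B∪C| = 59+68+35-22-22-9+3 = 112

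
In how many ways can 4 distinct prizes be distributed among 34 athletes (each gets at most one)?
P(34,4) = 34!/(34-4)! = 1113024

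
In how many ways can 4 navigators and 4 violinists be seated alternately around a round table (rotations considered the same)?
Fix one of the navigators: (4-1)! ways for the remaining navigators, × 4! ways for the violinists = 6 × 24 = 144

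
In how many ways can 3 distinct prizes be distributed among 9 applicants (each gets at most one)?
P(9,3) = 9!/(9-3)! = 504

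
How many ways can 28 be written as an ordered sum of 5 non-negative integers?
C(28+5-1, 5-1) = C(32, 4) = 35960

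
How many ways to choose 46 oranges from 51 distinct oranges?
C(51,46) = 51!/(46!×5!) = 2349060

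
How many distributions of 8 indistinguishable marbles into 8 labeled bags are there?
C(8+8-1, 8-1) = C(15, 7) = 6435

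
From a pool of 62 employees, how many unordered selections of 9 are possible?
C(62,9) = 62!/(9!×53!) = 20286591270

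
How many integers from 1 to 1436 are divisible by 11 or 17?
⌊1436/11⌋ + ⌊1436/17⌋ - ⌊1436/187⌋ = 130 + 84 - 7 = 207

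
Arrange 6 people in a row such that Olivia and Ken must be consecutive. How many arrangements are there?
Treat the 2 as one block: (6-2+1)! × 2! = 120 × 2 = 240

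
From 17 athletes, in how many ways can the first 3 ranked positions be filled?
P(17,3) = 17!/(17-3)! = 4080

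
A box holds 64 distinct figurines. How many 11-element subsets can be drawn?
C(64,11) = 64!/(11!×53!) = 743595781824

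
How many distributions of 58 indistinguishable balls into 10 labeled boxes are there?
C(58+10-1, 10-1) = C(67, 9) = 42757703560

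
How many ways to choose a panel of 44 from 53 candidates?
C(53,44) = 53!/(44!×9!) = 4431613550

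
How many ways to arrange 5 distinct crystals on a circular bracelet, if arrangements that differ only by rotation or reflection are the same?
(5-1)!/2 = 24/2 = 12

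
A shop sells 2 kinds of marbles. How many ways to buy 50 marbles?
C(50+2-1, 2-1) = C(51, 1) = 51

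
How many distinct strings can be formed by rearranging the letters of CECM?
4! / (2! × 1! × 1!) = 12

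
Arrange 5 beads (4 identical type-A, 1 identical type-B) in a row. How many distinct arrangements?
5! / (4! × 1!) = 5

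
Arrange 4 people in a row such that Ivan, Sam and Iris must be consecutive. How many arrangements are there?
Treat the 3 as one block: (4-3+1)! × 3! = 2 × 6 = 12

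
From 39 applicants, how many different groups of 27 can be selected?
C(39,27) = 39!/(27!×12!) = 3910797436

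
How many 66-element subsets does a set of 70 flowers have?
C(70,66) = 70!/(66!×4!) = 916895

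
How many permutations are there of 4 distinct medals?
4! = 24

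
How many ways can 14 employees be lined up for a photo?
14! = 87178291200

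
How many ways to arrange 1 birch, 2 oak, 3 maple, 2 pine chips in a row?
8! / (1! × 2! × 3! × 2!) = 1680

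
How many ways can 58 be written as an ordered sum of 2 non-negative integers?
C(58+2-1, 2-1) = C(59, 1) = 59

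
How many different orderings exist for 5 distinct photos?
5! = 120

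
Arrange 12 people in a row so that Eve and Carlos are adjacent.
Treat as block: (12-1)! × 2! = 39916800 × 2 = 79833600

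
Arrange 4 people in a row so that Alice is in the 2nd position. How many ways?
Fix one position: (4-1)! = 6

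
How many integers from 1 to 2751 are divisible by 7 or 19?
⌊2751/7⌋ + ⌊2751/19⌋ - ⌊2751/133⌋ = 393 + 144 - 20 = 517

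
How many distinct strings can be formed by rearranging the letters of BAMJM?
5! / (1! × 1! × 1! × 2!) = 60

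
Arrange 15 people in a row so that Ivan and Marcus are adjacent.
Treat as block: (15-1)! × 2! = 87178291200 × 2 = 174356582400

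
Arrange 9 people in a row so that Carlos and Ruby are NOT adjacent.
Total - adjacent = 9! - (9-1)!×2 = 362880 - 80640 = 282240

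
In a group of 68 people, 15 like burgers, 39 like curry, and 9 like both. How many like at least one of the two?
|A∪B| = |A| + |B| - |A∩B| = 15 + 39 - 9 = 45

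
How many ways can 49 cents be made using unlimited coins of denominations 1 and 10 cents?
Coefficient of x^49 in 1/(1-x^1) · 1/(1-x^10). Use j coins of 10 for j = 0..⌊49/10⌋ = 4, the rest in 1s: 4 + 1 = 5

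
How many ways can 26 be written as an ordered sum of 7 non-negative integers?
C(26+7-1, 7-1) = C(32, 6) = 906192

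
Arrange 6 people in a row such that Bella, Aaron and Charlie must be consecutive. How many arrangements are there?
Treat the 3 as one block: (6-3+1)! × 3! = 24 × 6 = 144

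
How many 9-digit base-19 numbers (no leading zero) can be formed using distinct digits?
First digit: 18 choices (nonzero). Then descending: 18 × 18 × 17 × 16 × 15 × 14 × 13 × 12 × 11 = 31757806080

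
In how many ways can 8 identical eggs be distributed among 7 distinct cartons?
C(8+7-1, 7-1) = C(14, 6) = 3003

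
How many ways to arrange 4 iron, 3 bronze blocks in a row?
7! / (4! × 3!) = 35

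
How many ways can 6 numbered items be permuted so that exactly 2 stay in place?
Choose the 2 fixed points C(6,2) = 15, derange the rest: !4 = Σ_{j=0}^{4} (-1)^j·4!/j! = 24 - 24 + 12 - 4 + 1 = 9. Product = 15 × 9 = 135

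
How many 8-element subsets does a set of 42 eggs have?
C(42,8) = 42!/(8!×34!) = 118030185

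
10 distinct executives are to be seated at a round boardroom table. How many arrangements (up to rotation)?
Circular: fix one position, arrange the rest. (10-1)! = 362880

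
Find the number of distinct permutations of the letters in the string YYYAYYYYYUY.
11! / (9! × 1! × 1!) = 110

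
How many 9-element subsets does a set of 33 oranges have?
C(33,9) = 33!/(9!×24!) = 38567100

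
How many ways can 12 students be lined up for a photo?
12! = 479001600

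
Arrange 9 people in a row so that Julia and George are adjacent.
Treat as block: (9-1)! × 2! = 40320 × 2 = 80640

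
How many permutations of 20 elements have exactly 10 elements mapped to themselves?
Choose the 10 fixed points C(20,10) = 184756, derange the rest: !10 = Σ_{j=0}^{10} (-1)^j·10!/j! = 3628800 - 3628800 + 1814400 - 604800 + 151200 - 30240 + 5040 - 720 + 90 - 10 + 1 = 1334961. Product = 184756 × 1334961 = 246642054516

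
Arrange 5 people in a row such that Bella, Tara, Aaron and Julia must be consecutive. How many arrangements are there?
Treat the 4 as one block: (5-4+1)! × 4! = 2 × 24 = 48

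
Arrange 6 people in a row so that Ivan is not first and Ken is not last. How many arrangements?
By inclusion-exclusion: 6! - 2×(6-1)! + (6-2)! = 720 - 240 + 24 = 504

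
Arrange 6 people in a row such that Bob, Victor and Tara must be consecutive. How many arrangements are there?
Treat the 3 as one block: (6-3+1)! × 3! = 24 × 6 = 144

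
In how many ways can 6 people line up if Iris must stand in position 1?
Fix one position: (6-1)! = 120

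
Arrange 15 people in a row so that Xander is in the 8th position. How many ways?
Fix one position: (15-1)! = 87178291200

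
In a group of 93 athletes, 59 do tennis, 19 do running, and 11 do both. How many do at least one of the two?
|A∪B| = |A| + |B| - |A∩B| = 59 + 19 - 11 = 67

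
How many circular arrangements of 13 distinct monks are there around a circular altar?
Circular: fix one position, arrange the rest. (13-1)! = 479001600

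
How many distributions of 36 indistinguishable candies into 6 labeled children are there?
C(36+6-1, 6-1) = C(41, 5) = 749398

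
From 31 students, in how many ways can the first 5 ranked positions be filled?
P(31,5) = 31!/(31-5)! = 20389320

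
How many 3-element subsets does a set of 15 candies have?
C(15,3) = 15!/(3!×12!) = 455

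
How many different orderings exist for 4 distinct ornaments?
4! = 24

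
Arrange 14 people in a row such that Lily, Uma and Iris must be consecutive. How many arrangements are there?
Treat the 3 as one block: (14-3+1)! × 3! = 479001600 × 6 = 2874009600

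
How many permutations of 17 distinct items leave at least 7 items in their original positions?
Exactly j fixed points: C(17,j)·!(17-j); sum over j ≥ 7 (derangement numbers via !m = (m-1)·(!(m-1) + !(m-2)): !0..!10 = 1, 0, 1, 2, 9, 44, 265, 1854, 14833, 133496, 1334961). Σ_{j=7}^{17} C(17,j)·!(17-j) = C(17,7)·!10 + C(17,8)·!9 + C(17,9)·!8 + C(17,10)·!7 + C(17,11)·!6 + C(17,12)·!5 + C(17,13)·!4 + C(17,14)·!3 + C(17,15)·!2 + C(17,16)·!1 + C(17,17)·!0 = 19448·1334961 + 24310·133496 + 24310·14833 + 19448·1854 + 12376·265 + 6188·44 + 2380·9 + 680·2 + 136·1 + 17·0 + 1·1 = 29607830939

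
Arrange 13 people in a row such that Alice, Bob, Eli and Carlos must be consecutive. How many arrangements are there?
Treat the 4 as one block: (13-4+1)! × 4! = 3628800 × 24 = 87091200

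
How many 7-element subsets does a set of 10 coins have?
C(10,7) = 10!/(7!×3!) = 120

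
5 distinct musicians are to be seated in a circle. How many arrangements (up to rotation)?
Circular: fix one position, arrange the rest. (5-1)! = 24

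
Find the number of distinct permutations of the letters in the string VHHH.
4! / (3! × 1!) = 4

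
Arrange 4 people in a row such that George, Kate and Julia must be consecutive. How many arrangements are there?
Treat the 3 as one block: (4-3+1)! × 3! = 2 × 6 = 12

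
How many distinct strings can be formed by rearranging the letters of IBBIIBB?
7! / (3! × 4!) = 35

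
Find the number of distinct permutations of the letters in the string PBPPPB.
6! / (4! × 2!) = 15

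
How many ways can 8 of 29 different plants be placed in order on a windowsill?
P(29,8) = 29!/(29-8)! = 173059286400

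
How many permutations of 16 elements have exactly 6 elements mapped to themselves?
Choose the 6 fixed points C(16,6) = 8008, derange the rest: !10 = Σ_{j=0}^{10} (-1)^j·10!/j! = 3628800 - 3628800 + 1814400 - 604800 + 151200 - 30240 + 5040 - 720 + 90 - 10 + 1 = 1334961. Product = 8008 × 1334961 = 10690367688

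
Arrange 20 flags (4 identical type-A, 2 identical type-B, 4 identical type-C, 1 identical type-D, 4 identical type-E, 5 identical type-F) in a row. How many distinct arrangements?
20! / (4! × 2! × 4! × 1! × 4! × 5!) = 733296564000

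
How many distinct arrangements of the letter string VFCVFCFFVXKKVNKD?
16! / (2! × 4! × 1! × 3! × 1! × 1! × 4!) = 3027024000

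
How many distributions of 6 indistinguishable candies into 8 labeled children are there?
C(6+8-1, 8-1) = C(13, 7) = 1716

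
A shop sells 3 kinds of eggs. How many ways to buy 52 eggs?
C(52+3-1, 3-1) = C(54, 2) = 1431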